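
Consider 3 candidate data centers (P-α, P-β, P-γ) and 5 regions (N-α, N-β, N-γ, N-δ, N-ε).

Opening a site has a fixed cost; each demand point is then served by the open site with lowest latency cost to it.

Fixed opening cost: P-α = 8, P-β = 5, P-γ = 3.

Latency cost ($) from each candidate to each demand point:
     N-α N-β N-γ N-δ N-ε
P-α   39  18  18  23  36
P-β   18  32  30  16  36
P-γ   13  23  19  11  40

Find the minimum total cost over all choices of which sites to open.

Open {P-α, P-γ}: assign each demand point to its cheapest open site.
  N-α→P-γ 13, N-β→P-α 18, N-γ→P-α 18, N-δ→P-γ 11, N-ε→P-α 36
  latency cost 96, fixed 11 → total 107.
Compare {P-γ}: latency cost 106 + fixed 3 = 109.
Compare {P-β, P-γ}: latency cost 102 + fixed 8 = 110.
Compare {P-α, P-β, P-γ}: latency cost 96 + fixed 16 = 112.
All other subsets cost ≥ 109. Minimum total cost: 107.

107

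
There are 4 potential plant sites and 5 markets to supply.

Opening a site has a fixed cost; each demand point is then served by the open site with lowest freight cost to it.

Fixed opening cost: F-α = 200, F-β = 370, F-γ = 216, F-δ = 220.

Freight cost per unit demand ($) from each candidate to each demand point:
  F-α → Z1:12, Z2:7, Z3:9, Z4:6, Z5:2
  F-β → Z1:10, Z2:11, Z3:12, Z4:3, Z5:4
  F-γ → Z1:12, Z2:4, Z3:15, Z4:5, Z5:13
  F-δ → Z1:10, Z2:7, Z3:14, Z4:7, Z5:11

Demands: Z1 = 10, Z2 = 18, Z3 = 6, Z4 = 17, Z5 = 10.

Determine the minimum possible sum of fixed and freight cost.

622

Open {F-α}: assign each demand point to its cheapest open site.
  Z1→F-α 10×12=120, Z2→F-α 18×7=126, Z3→F-α 6×9=54, Z4→F-α 17×6=102, Z5→F-α 10×2=20
  freight cost 422, fixed 200 → total 622.
Compare {F-γ}: freight cost 497 + fixed 216 = 713.
Compare {F-δ}: freight cost 539 + fixed 220 = 759.
Compare {F-α, F-γ}: freight cost 351 + fixed 416 = 767.
All other subsets cost ≥ 713. Minimum total cost: 622.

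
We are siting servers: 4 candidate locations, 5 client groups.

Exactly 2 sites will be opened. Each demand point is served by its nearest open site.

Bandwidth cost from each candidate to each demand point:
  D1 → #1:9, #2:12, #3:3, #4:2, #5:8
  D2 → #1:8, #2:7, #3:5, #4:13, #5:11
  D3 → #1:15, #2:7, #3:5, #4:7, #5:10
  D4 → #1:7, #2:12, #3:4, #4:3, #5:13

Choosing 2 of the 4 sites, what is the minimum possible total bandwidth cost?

28

Open {D1, D2}.
  #1→D2 8, #2→D2 7, #3→D1 3, #4→D1 2, #5→D1 8  ⇒ total 28.
Compare {D1, D3}: total 29.
Compare {D3, D4}: total 31.
No size-2 selection does better; minimum is 28.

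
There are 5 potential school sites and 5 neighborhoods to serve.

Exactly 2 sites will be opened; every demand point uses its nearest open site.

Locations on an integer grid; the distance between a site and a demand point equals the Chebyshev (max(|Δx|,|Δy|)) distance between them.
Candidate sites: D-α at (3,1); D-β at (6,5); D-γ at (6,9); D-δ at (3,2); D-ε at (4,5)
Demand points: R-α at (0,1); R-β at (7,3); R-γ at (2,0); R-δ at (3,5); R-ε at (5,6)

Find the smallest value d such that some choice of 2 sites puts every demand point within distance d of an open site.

3

Open {D-α, D-β}.
  Farthest demand point is R-α at distance 3 (to D-α); all others are ≤ 3.
With {D-α, D-ε} the worst case is 3.
With {D-β, D-δ} the worst case is 3.
No size-2 selection achieves below 3.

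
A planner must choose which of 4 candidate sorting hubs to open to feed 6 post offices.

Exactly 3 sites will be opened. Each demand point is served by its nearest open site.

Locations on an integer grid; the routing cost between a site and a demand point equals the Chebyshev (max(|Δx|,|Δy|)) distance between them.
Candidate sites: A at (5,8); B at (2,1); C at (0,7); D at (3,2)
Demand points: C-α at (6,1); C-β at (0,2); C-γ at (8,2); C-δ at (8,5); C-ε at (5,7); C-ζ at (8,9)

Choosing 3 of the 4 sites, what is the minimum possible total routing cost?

17

Open {A, B, D}.
  C-α→D 3, C-β→B 2, C-γ→D 5, C-δ→A 3, C-ε→A 1, C-ζ→A 3  ⇒ total 17.
Compare {A, C, D}: total 18.
Compare {A, B, C}: total 19.
No size-3 selection does better; minimum is 17.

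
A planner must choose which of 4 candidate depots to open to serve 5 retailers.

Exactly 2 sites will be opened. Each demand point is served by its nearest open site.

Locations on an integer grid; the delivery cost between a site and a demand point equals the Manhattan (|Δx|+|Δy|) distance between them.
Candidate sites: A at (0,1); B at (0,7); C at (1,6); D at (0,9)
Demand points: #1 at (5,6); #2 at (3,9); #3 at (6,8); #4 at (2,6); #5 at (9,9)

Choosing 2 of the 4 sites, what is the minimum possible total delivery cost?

Open {C, D}.
  #1→C 4, #2→D 3, #3→C 7, #4→C 1, #5→D 9  ⇒ total 24.
Compare {A, C}: total 28.
Compare {B, C}: total 28.
No size-2 selection does better; minimum is 24.

24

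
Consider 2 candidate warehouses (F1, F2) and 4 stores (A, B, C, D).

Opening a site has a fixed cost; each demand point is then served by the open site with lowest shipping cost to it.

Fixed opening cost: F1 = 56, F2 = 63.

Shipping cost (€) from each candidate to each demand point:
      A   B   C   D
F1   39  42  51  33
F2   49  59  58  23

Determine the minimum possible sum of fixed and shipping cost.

Open {F1}: assign each demand point to its cheapest open site.
  A→F1 39, B→F1 42, C→F1 51, D→F1 33
  shipping cost 165, fixed 56 → total 221.
Compare {F2}: shipping cost 189 + fixed 63 = 252.
Compare {F1, F2}: shipping cost 155 + fixed 119 = 274.

221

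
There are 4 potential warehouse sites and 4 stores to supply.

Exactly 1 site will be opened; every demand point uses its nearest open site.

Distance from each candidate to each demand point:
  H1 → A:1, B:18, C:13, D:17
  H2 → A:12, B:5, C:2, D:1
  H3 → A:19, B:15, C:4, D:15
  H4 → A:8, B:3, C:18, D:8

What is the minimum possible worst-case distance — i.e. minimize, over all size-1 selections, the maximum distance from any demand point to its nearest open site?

12

Open {H2}.
  Farthest demand point is A at distance 12 (to H2); all others are ≤ 12.
With {H1} the worst case is 18.
With {H4} the worst case is 18.
No size-1 selection achieves below 12.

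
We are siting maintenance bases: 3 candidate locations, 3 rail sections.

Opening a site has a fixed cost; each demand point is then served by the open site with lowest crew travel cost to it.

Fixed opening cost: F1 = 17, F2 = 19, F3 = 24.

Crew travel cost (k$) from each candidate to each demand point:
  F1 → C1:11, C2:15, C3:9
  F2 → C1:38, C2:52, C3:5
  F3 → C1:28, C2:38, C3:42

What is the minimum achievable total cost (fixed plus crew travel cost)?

52

Open {F1}: assign each demand point to its cheapest open site.
  C1→F1 11, C2→F1 15, C3→F1 9
  crew travel cost 35, fixed 17 → total 52.
Compare {F1, F2}: crew travel cost 31 + fixed 36 = 67.
Compare {F1, F3}: crew travel cost 35 + fixed 41 = 76.
Compare {F1, F2, F3}: crew travel cost 31 + fixed 60 = 91.
All other subsets cost ≥ 67. Minimum total cost: 52.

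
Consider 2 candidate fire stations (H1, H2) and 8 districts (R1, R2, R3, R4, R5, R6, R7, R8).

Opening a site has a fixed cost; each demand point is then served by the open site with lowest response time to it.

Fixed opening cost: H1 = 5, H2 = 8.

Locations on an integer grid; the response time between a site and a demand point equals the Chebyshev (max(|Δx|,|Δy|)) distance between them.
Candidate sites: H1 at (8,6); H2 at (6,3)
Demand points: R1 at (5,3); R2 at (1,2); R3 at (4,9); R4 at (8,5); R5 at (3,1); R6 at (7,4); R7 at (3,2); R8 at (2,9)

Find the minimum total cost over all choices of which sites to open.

Open {H2}: assign each demand point to its cheapest open site.
  R1→H2 1, R2→H2 5, R3→H2 6, R4→H2 2, R5→H2 3, R6→H2 1, R7→H2 3, R8→H2 6
  response time 27, fixed 8 → total 35.
Compare {H1, H2}: response time 24 + fixed 13 = 37.
Compare {H1}: response time 33 + fixed 5 = 38.

35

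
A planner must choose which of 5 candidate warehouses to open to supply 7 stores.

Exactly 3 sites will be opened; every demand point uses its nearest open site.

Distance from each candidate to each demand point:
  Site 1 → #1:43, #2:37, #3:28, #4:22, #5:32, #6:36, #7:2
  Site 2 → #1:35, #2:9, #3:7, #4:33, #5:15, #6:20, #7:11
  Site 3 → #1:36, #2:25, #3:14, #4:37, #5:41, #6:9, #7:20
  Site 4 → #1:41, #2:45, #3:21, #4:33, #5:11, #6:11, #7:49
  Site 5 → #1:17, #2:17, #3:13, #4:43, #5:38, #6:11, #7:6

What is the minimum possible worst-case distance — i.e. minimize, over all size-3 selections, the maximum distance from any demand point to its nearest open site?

22

Open {Site 1, Site 2, Site 5}.
  Farthest demand point is #4 at distance 22 (to Site 1); all others are ≤ 22.
With {Site 1, Site 4, Site 5} the worst case is 22.
With {Site 1, Site 3, Site 5} the worst case is 32.
No size-3 selection achieves below 22.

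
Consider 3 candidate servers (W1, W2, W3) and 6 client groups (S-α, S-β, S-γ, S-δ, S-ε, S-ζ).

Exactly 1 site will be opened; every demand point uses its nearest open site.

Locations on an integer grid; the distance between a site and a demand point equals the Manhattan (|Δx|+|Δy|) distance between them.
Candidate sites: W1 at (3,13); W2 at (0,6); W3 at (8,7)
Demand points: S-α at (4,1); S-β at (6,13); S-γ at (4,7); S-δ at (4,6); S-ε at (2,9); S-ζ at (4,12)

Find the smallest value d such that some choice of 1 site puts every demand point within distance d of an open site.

10

Open {W3}.
  Farthest demand point is S-α at distance 10 (to W3); all others are ≤ 10.
With {W1} the worst case is 13.
With {W2} the worst case is 13.
No size-1 selection achieves below 10.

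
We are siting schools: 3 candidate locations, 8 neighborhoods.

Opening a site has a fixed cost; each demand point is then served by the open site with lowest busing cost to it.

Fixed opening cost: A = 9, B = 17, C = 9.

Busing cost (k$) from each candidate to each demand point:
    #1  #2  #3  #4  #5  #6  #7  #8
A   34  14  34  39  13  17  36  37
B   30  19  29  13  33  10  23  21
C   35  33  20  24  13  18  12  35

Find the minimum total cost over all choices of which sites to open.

Open {B, C}: assign each demand point to its cheapest open site.
  #1→B 30, #2→B 19, #3→C 20, #4→B 13, #5→C 13, #6→B 10, #7→C 12, #8→B 21
  busing cost 138, fixed 26 → total 164.
Compare {A, B, C}: busing cost 133 + fixed 35 = 168.
Compare {A, B}: busing cost 153 + fixed 26 = 179.
Compare {A, C}: busing cost 169 + fixed 18 = 187.
All other subsets cost ≥ 168. Minimum total cost: 164.

164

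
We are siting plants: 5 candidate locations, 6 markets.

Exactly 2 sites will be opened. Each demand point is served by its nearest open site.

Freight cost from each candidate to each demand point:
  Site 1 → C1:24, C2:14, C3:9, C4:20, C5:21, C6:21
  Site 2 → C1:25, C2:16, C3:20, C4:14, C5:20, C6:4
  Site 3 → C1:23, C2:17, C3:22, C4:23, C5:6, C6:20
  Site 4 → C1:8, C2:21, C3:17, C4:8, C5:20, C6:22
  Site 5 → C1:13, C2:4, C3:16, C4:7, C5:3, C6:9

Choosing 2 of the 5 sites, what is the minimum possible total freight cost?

45

Open {Site 1, Site 5}.
  C1→Site 5 13, C2→Site 5 4, C3→Site 1 9, C4→Site 5 7, C5→Site 5 3, C6→Site 5 9  ⇒ total 45.
Compare {Site 2, Site 5}: total 47.
Compare {Site 4, Site 5}: total 47.
No size-2 selection does better; minimum is 45.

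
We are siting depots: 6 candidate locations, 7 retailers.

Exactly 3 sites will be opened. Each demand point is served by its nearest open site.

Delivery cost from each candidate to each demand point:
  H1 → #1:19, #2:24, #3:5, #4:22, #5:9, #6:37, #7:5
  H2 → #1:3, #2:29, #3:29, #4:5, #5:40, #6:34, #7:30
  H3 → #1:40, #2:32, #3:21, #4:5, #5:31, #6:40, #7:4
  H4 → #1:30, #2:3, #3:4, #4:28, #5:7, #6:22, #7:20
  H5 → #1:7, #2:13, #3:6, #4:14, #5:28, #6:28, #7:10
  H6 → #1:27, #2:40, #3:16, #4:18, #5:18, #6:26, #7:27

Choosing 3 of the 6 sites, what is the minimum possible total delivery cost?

Open {H2, H3, H4}.
  #1→H2 3, #2→H4 3, #3→H4 4, #4→H2 5, #5→H4 7, #6→H4 22, #7→H3 4  ⇒ total 48.
Compare {H1, H2, H4}: total 49.
Compare {H3, H4, H5}: total 52.
No size-3 selection does better; minimum is 48.

48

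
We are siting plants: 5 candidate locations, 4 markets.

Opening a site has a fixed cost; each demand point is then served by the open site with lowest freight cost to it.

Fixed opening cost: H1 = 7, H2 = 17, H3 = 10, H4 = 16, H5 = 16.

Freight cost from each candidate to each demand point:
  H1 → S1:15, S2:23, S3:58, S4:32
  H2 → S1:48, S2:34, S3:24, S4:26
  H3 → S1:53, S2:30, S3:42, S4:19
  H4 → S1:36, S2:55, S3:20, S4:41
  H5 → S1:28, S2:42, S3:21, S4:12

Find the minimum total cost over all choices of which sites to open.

Open {H1, H5}: assign each demand point to its cheapest open site.
  S1→H1 15, S2→H1 23, S3→H5 21, S4→H5 12
  freight cost 71, fixed 23 → total 94.
Compare {H1, H3, H5}: freight cost 71 + fixed 33 = 104.
Compare {H1, H4, H5}: freight cost 70 + fixed 39 = 109.
Compare {H1, H3, H4}: freight cost 77 + fixed 33 = 110.
All other subsets cost ≥ 104. Minimum total cost: 94.

94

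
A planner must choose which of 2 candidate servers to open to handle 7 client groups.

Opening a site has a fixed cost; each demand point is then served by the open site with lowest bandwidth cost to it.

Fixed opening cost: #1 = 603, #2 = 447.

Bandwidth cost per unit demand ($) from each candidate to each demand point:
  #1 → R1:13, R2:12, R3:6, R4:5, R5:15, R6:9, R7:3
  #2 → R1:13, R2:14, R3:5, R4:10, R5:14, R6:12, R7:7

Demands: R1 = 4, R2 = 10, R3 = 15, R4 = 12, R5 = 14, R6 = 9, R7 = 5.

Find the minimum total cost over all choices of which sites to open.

1173

Open {#2}: assign each demand point to its cheapest open site.
  R1→#2 4×13=52, R2→#2 10×14=140, R3→#2 15×5=75, R4→#2 12×10=120, R5→#2 14×14=196, R6→#2 9×12=108, R7→#2 5×7=35
  bandwidth cost 726, fixed 447 → total 1173.
Compare {#1}: bandwidth cost 628 + fixed 603 = 1231.
Compare {#1, #2}: bandwidth cost 599 + fixed 1050 = 1649.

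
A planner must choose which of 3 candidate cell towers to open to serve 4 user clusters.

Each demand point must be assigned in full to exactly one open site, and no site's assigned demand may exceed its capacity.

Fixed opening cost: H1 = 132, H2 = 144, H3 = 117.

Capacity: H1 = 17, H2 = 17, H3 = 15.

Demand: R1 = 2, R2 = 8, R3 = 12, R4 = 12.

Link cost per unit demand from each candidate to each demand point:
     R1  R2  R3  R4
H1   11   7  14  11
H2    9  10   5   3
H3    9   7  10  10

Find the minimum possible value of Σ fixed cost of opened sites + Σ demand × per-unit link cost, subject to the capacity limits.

623

Open {H1, H2, H3}; cheapest assignment that respects the capacities:
  H1 (cap 17, load 8): R2 — cost 8×7 = 56
  H2 (cap 17, load 14): R1, R4 — cost 2×9 + 12×3 = 54
  H3 (cap 15, load 12): R3 — cost 12×10 = 120
  Shipping 230, fixed 393 → total 623.
  Any other capacity-feasible assignment to {H1, H2, H3} ships for at least 230.
Total demand is 34; every other set of sites either has combined capacity below 34 or cannot fit the demands without splitting one across sites, so {H1, H2, H3} is the only feasible choice of open sites. Minimum: 623.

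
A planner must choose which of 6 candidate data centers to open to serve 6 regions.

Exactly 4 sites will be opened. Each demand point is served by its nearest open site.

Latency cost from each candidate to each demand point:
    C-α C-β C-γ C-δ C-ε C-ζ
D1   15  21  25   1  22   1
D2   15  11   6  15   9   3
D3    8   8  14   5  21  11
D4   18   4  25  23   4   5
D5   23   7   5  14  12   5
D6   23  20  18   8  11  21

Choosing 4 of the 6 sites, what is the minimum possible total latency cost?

Open {D1, D3, D4, D5}.
  C-α→D3 8, C-β→D4 4, C-γ→D5 5, C-δ→D1 1, C-ε→D4 4, C-ζ→D1 1  ⇒ total 23.
Compare {D1, D2, D3, D4}: total 24.
Compare {D2, D3, D4, D5}: total 29.
No size-4 selection does better; minimum is 23.

23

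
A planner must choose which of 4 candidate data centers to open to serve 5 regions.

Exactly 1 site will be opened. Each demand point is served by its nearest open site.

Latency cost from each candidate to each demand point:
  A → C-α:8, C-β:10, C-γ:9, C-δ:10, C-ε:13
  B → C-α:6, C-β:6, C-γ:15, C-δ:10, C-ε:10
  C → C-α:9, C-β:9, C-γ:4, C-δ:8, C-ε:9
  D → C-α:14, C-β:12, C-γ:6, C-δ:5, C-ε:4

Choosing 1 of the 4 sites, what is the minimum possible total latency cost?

39

Open {C}.
  C-α→C 9, C-β→C 9, C-γ→C 4, C-δ→C 8, C-ε→C 9  ⇒ total 39.
Compare {D}: total 41.
Compare {B}: total 47.
No size-1 selection does better; minimum is 39.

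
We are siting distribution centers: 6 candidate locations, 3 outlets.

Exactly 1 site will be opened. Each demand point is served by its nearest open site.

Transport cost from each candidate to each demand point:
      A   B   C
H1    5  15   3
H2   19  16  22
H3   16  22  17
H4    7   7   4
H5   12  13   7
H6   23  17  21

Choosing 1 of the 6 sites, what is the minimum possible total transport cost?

Open {H4}.
  A→H4 7, B→H4 7, C→H4 4  ⇒ total 18.
Compare {H1}: total 23.
Compare {H5}: total 32.
No size-1 selection does better; minimum is 18.

18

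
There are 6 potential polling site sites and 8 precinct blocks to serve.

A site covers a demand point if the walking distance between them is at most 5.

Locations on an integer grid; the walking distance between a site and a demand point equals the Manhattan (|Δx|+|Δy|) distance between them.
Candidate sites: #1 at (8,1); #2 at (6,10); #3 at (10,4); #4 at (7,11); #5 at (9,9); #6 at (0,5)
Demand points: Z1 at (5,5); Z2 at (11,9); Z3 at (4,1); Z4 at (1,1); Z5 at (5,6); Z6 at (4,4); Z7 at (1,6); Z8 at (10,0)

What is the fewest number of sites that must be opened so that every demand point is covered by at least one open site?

4

Coverage sets (demand points within 5 of each site):
  #1: {Z3, Z8}
  #2: {Z5}
  #3: {Z8}
  #4: {}
  #5: {Z2}
  #6: {Z1, Z4, Z6, Z7}
No 3 sites suffice: every size-3 union leaves at least one demand point uncovered.
But {#1, #2, #5, #6} covers everything, so the minimum is 4.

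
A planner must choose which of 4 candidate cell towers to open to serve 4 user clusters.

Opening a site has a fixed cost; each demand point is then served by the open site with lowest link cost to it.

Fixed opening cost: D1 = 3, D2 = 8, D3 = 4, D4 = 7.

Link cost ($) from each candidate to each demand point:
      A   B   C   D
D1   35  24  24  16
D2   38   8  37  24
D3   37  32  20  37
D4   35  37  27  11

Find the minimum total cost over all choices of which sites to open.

Open {D2, D3, D4}: assign each demand point to its cheapest open site.
  A→D4 35, B→D2 8, C→D3 20, D→D4 11
  link cost 74, fixed 19 → total 93.
Compare {D1, D2}: link cost 83 + fixed 11 = 94.
Compare {D1, D2, D3}: link cost 79 + fixed 15 = 94.
Compare {D2, D4}: link cost 81 + fixed 15 = 96.
All other subsets cost ≥ 94. Minimum total cost: 93.

93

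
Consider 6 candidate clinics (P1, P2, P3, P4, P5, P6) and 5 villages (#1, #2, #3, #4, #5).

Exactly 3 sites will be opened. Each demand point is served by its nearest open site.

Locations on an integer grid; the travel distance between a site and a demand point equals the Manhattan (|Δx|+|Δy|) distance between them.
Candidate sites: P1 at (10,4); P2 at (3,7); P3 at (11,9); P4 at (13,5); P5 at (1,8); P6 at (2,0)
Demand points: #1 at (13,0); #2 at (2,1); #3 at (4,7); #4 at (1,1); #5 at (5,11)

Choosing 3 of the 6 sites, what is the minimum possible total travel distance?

15

Open {P2, P4, P6}.
  #1→P4 5, #2→P6 1, #3→P2 1, #4→P6 2, #5→P2 6  ⇒ total 15.
Compare {P1, P2, P6}: total 17.
Compare {P4, P5, P6}: total 19.
No size-3 selection does better; minimum is 15.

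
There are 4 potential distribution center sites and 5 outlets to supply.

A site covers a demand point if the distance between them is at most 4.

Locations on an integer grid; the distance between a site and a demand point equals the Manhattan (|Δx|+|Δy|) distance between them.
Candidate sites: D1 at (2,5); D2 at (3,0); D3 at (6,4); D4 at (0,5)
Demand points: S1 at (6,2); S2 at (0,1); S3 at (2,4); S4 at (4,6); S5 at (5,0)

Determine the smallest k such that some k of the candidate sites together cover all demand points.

2

Coverage sets (demand points within 4 of each site):
  D1: {S3, S4}
  D2: {S2, S5}
  D3: {S1, S3, S4}
  D4: {S2, S3}
No single site covers all 5 demand points.
But {D2, D3} covers everything, so the minimum is 2.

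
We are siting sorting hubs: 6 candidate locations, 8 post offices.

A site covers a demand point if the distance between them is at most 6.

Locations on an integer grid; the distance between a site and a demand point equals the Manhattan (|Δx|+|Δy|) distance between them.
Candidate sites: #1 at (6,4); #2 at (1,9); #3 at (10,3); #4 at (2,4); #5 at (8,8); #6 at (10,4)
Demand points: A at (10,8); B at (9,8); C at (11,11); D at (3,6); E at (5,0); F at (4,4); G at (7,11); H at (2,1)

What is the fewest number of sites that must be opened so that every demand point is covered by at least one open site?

3

Coverage sets (demand points within 6 of each site):
  #1: {D, E, F}
  #2: {D}
  #3: {A, B}
  #4: {D, F, H}
  #5: {A, B, C, G}
  #6: {A, B, F}
No 2 sites suffice: every size-2 union leaves at least one demand point uncovered.
But {#1, #4, #5} covers everything, so the minimum is 3.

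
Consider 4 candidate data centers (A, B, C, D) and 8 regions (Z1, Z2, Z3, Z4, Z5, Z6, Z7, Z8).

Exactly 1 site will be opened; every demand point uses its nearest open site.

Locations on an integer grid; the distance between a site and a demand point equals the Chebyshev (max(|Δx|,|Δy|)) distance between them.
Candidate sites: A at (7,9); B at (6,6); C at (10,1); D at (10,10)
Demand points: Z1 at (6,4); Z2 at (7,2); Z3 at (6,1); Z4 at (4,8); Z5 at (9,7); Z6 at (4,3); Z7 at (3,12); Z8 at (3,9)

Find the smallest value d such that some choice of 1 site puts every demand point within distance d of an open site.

6

Open {B}.
  Farthest demand point is Z7 at distance 6 (to B); all others are ≤ 6.
With {A} the worst case is 8.
With {D} the worst case is 9.
No size-1 selection achieves below 6.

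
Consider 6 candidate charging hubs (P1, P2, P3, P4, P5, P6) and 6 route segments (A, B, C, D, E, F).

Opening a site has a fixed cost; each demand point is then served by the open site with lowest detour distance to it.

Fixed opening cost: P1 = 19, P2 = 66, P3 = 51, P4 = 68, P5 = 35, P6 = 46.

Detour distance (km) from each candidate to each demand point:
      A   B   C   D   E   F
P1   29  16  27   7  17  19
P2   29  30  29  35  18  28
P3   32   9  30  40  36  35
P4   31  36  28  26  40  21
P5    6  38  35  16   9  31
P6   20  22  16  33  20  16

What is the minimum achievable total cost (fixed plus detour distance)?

134

Open {P1}: assign each demand point to its cheapest open site.
  A→P1 29, B→P1 16, C→P1 27, D→P1 7, E→P1 17, F→P1 19
  detour distance 115, fixed 19 → total 134.
Compare {P1, P5}: detour distance 84 + fixed 54 = 138.
Compare {P1, P6}: detour distance 92 + fixed 65 = 157.
Compare {P5, P6}: detour distance 85 + fixed 81 = 166.
All other subsets cost ≥ 138. Minimum total cost: 134.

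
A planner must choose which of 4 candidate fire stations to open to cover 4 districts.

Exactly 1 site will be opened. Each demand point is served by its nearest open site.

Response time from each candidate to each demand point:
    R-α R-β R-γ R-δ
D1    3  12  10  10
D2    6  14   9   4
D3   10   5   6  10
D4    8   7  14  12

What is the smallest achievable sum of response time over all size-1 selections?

31

Open {D3}.
  R-α→D3 10, R-β→D3 5, R-γ→D3 6, R-δ→D3 10  ⇒ total 31.
Compare {D2}: total 33.
Compare {D1}: total 35.
No size-1 selection does better; minimum is 31.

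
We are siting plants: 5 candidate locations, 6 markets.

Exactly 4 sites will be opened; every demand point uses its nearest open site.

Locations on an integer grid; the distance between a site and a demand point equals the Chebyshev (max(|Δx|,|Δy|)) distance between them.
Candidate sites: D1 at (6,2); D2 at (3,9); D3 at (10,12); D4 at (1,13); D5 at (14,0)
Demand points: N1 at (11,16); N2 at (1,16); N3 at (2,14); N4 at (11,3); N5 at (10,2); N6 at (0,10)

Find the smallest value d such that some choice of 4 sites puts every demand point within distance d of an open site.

4

Open {D1, D3, D4, D5}.
  Farthest demand point is N1 at distance 4 (to D3); all others are ≤ 4.
With {D2, D3, D4, D5} the worst case is 4.
With {D1, D2, D3, D4} the worst case is 5.
No size-4 selection achieves below 4.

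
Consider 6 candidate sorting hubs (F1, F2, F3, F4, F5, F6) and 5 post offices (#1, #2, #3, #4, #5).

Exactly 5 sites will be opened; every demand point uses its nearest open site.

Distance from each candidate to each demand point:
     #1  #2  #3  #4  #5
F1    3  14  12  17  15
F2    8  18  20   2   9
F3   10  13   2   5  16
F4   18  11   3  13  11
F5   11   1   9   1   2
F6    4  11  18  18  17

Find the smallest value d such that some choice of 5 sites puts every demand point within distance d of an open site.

3

Open {F1, F2, F3, F4, F5}.
  Farthest demand point is #1 at distance 3 (to F1); all others are ≤ 3.
With {F1, F2, F3, F5, F6} the worst case is 3.
With {F1, F2, F4, F5, F6} the worst case is 3.
No size-5 selection achieves below 3.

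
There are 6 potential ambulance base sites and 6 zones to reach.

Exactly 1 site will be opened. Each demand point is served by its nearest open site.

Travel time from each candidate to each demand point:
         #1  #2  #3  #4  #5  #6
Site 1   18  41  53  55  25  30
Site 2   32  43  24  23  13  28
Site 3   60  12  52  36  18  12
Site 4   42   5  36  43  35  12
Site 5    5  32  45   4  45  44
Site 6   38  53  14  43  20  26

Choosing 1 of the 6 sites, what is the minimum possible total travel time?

163

Open {Site 2}.
  #1→Site 2 32, #2→Site 2 43, #3→Site 2 24, #4→Site 2 23, #5→Site 2 13, #6→Site 2 28  ⇒ total 163.
Compare {Site 4}: total 173.
Compare {Site 5}: total 175.
No size-1 selection does better; minimum is 163.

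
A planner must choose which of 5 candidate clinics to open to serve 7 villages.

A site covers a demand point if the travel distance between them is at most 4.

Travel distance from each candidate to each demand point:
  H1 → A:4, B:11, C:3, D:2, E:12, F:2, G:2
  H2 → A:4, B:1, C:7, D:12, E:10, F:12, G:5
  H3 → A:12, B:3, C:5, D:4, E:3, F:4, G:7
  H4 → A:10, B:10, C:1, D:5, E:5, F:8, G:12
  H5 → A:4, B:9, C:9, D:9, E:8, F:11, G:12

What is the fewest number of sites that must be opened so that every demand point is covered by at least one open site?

2

Coverage sets (demand points within 4 of each site):
  H1: {A, C, D, F, G}
  H2: {A, B}
  H3: {B, D, E, F}
  H4: {C}
  H5: {A}
No single site covers all 7 demand points.
But {H1, H3} covers everything, so the minimum is 2.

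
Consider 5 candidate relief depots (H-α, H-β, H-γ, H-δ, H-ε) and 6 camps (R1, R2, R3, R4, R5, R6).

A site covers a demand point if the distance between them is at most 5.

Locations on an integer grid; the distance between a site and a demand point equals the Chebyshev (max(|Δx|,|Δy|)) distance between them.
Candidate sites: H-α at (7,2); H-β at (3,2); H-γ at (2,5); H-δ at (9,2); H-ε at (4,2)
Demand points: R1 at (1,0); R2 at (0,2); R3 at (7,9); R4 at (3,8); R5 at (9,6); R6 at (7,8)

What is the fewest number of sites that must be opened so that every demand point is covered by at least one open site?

2

Coverage sets (demand points within 5 of each site):
  H-α: {R5}
  H-β: {R1, R2}
  H-γ: {R1, R2, R3, R4, R6}
  H-δ: {R5}
  H-ε: {R1, R2, R5}
No single site covers all 6 demand points.
But {H-α, H-γ} covers everything, so the minimum is 2.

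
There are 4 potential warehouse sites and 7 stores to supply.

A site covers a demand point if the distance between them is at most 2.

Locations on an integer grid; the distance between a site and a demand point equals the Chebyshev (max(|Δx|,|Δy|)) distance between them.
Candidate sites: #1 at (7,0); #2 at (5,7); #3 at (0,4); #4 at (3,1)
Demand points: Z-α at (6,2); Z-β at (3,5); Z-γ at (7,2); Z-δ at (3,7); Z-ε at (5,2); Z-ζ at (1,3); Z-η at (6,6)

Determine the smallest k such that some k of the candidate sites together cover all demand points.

Coverage sets (demand points within 2 of each site):
  #1: {Z-α, Z-γ, Z-ε}
  #2: {Z-β, Z-δ, Z-η}
  #3: {Z-ζ}
  #4: {Z-ε, Z-ζ}
No 2 sites suffice: every size-2 union leaves at least one demand point uncovered.
But {#1, #2, #3} covers everything, so the minimum is 3.

3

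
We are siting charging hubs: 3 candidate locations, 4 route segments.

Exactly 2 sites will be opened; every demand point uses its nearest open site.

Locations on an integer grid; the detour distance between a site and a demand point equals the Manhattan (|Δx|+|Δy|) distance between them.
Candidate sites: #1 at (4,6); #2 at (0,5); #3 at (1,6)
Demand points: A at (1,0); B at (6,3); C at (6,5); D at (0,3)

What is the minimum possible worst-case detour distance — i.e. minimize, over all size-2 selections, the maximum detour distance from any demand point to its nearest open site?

Open {#1, #2}.
  Farthest demand point is A at detour distance 6 (to #2); all others are ≤ 6.
With {#1, #3} the worst case is 6.
With {#2, #3} the worst case is 8.
No size-2 selection achieves below 6.

6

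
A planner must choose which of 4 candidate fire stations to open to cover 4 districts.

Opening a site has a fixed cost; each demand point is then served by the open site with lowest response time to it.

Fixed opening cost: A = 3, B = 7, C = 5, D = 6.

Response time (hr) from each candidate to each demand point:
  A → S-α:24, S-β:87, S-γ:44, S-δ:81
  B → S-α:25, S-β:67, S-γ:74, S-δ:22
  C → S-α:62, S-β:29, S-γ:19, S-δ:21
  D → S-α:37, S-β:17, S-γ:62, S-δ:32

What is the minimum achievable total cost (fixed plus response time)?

Open {A, C, D}: assign each demand point to its cheapest open site.
  S-α→A 24, S-β→D 17, S-γ→C 19, S-δ→C 21
  response time 81, fixed 14 → total 95.
Compare {B, C, D}: response time 82 + fixed 18 = 100.
Compare {A, C}: response time 93 + fixed 8 = 101.
Compare {A, B, C, D}: response time 81 + fixed 21 = 102.
All other subsets cost ≥ 100. Minimum total cost: 95.

95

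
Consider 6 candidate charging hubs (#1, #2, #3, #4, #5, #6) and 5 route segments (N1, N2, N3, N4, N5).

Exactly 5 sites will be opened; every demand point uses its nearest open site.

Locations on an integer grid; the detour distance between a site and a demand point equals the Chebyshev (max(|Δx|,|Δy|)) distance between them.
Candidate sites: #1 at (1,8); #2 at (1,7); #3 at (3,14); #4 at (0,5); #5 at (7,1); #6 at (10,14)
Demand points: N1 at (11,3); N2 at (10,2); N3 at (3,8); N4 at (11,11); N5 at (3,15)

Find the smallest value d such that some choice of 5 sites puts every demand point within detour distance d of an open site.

4

Open {#1, #2, #3, #5, #6}.
  Farthest demand point is N1 at detour distance 4 (to #5); all others are ≤ 4.
With {#1, #3, #4, #5, #6} the worst case is 4.
With {#2, #3, #4, #5, #6} the worst case is 4.
No size-5 selection achieves below 4.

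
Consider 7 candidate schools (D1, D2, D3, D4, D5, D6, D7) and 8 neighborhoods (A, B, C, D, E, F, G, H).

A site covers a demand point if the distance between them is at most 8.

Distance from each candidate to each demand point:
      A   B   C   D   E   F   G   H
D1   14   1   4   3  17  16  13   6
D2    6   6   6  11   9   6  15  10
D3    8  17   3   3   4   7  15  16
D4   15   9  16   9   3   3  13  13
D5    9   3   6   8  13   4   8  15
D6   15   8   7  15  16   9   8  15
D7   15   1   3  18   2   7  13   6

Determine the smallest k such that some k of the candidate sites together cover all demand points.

Coverage sets (demand points within 8 of each site):
  D1: {B, C, D, H}
  D2: {A, B, C, F}
  D3: {A, C, D, E, F}
  D4: {E, F}
  D5: {B, C, D, F, G}
  D6: {B, C, G}
  D7: {B, C, E, F, H}
No 2 sites suffice: every size-2 union leaves at least one demand point uncovered.
But {D1, D3, D5} covers everything, so the minimum is 3.

3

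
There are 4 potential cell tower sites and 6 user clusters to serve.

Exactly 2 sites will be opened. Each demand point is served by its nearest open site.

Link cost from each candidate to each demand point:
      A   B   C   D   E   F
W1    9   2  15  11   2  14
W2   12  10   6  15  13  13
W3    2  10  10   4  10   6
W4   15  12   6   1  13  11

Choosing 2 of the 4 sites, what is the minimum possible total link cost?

Open {W1, W3}.
  A→W3 2, B→W1 2, C→W3 10, D→W3 4, E→W1 2, F→W3 6  ⇒ total 26.
Compare {W1, W4}: total 31.
Compare {W3, W4}: total 35.
No size-2 selection does better; minimum is 26.

26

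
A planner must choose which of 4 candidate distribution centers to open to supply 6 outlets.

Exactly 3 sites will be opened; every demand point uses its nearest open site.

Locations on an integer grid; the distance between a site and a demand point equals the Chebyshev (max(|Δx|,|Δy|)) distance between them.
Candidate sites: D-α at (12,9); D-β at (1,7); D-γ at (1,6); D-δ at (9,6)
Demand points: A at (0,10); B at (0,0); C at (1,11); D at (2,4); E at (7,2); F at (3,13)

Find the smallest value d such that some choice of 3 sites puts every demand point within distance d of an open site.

6

Open {D-α, D-β, D-γ}.
  Farthest demand point is B at distance 6 (to D-γ); all others are ≤ 6.
With {D-β, D-γ, D-δ} the worst case is 6.
With {D-α, D-β, D-δ} the worst case is 7.
No size-3 selection achieves below 6.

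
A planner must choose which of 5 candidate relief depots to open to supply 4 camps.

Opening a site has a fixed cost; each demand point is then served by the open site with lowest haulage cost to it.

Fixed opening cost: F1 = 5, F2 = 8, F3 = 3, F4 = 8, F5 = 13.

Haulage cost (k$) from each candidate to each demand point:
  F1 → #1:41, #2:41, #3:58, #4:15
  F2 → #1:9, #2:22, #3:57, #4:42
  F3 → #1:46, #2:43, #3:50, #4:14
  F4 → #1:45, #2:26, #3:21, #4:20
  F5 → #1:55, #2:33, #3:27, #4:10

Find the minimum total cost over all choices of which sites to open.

85

Open {F2, F3, F4}: assign each demand point to its cheapest open site.
  #1→F2 9, #2→F2 22, #3→F4 21, #4→F3 14
  haulage cost 66, fixed 19 → total 85.
Compare {F2, F4}: haulage cost 72 + fixed 16 = 88.
Compare {F1, F2, F4}: haulage cost 67 + fixed 21 = 88.
Compare {F2, F5}: haulage cost 68 + fixed 21 = 89.
All other subsets cost ≥ 88. Minimum total cost: 85.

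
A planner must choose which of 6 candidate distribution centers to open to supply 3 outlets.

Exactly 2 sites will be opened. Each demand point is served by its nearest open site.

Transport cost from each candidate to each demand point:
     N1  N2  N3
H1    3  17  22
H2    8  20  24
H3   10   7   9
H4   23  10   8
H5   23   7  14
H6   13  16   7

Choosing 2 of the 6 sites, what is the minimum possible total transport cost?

Open {H1, H3}.
  N1→H1 3, N2→H3 7, N3→H3 9  ⇒ total 19.
Compare {H1, H4}: total 21.
Compare {H1, H5}: total 24.
No size-2 selection does better; minimum is 19.

19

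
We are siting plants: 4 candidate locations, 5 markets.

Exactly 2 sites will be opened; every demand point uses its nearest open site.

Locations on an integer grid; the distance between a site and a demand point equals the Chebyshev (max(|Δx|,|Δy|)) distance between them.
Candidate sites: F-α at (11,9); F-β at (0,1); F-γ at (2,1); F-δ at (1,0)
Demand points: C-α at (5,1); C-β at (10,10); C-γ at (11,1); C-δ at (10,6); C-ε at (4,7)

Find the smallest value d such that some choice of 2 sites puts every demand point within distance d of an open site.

8

Open {F-α, F-β}.
  Farthest demand point is C-γ at distance 8 (to F-α); all others are ≤ 8.
With {F-α, F-γ} the worst case is 8.
With {F-α, F-δ} the worst case is 8.
No size-2 selection achieves below 8.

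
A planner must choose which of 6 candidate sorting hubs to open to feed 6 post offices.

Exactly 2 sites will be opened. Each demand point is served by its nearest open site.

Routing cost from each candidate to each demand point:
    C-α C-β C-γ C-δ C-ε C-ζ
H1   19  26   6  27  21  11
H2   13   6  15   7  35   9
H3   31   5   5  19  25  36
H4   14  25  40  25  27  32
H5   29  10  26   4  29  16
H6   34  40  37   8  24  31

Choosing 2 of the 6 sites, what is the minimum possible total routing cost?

Open {H1, H2}.
  C-α→H2 13, C-β→H2 6, C-γ→H1 6, C-δ→H2 7, C-ε→H1 21, C-ζ→H2 9  ⇒ total 62.
Compare {H2, H3}: total 64.
Compare {H1, H5}: total 71.
No size-2 selection does better; minimum is 62.

62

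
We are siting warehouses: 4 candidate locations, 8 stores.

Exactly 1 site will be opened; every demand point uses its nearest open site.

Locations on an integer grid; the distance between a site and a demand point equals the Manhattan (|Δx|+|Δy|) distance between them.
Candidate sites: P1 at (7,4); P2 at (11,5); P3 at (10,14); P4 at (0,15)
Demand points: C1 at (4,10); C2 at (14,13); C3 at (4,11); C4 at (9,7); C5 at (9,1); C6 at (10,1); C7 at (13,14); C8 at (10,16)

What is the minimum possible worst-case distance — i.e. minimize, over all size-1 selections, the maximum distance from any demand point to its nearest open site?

13

Open {P2}.
  Farthest demand point is C3 at distance 13 (to P2); all others are ≤ 13.
With {P3} the worst case is 14.
With {P1} the worst case is 16.
No size-1 selection achieves below 13.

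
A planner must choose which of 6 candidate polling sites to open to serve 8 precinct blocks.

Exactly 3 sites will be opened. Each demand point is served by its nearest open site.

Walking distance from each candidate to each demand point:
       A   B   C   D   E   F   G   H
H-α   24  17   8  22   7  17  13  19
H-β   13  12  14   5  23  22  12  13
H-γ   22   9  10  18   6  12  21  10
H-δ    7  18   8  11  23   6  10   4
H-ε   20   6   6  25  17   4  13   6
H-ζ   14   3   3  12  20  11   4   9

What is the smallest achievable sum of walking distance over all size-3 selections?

44

Open {H-γ, H-δ, H-ζ}.
  A→H-δ 7, B→H-ζ 3, C→H-ζ 3, D→H-δ 11, E→H-γ 6, F→H-δ 6, G→H-ζ 4, H→H-δ 4  ⇒ total 44.
Compare {H-α, H-δ, H-ζ}: total 45.
Compare {H-β, H-δ, H-ζ}: total 52.
No size-3 selection does better; minimum is 44.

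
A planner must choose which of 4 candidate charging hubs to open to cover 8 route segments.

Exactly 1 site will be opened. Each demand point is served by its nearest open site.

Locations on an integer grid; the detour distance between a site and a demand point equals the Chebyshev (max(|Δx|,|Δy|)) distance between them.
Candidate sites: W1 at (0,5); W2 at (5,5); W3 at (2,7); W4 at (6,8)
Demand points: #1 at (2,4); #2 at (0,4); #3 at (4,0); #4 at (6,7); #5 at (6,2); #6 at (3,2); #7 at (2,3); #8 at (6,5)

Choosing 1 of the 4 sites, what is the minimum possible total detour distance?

25

Open {W2}.
  #1→W2 3, #2→W2 5, #3→W2 5, #4→W2 2, #5→W2 3, #6→W2 3, #7→W2 3, #8→W2 1  ⇒ total 25.
Compare {W1}: total 31.
Compare {W3}: total 35.
No size-1 selection does better; minimum is 25.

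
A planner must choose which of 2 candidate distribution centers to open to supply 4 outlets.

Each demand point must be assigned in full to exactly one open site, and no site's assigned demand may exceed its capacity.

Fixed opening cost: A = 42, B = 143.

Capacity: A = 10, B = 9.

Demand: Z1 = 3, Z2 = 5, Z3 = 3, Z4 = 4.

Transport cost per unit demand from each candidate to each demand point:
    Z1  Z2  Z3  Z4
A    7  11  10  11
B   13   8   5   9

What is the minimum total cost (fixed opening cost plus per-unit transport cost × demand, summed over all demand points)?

305

Open {A, B}; cheapest assignment that respects the capacities:
  A (cap 10, load 7): Z1, Z4 — cost 3×7 + 4×11 = 65
  B (cap 9, load 8): Z2, Z3 — cost 5×8 + 3×5 = 55
  Shipping 120, fixed 185 → total 305.
  Any other capacity-feasible assignment to {A, B} ships for at least 120.
Total demand is 15 and no other set of sites has combined capacity ≥ 15, so {A, B} is the only feasible choice of open sites. Minimum: 305.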